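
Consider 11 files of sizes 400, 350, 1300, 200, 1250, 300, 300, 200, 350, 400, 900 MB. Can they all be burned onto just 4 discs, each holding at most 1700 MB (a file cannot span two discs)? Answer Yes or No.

Yes

A valid assignment using 4 discs:
  disc 1: 1300 + 400 = 1700
  disc 2: 1250 + 400 = 1650
  disc 3: 900 + 350 + 350 = 1600
  disc 4: 300 + 300 + 200 + 200 = 1000
Every load is within 1700 MB, so 4 discs suffice.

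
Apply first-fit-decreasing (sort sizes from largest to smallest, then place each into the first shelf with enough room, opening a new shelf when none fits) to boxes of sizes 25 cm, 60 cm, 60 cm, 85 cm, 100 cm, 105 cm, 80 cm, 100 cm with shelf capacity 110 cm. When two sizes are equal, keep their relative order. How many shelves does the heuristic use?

Sorted descending: 105, 100, 100, 85, 80, 60, 60, 25.
  105 → shelf 1 (new)  [load 105/110]
  100 → shelf 2 (new)  [load 100/110]
  100 → shelf 3 (new)  [load 100/110]
  85 → shelf 4 (new)  [load 85/110]
  80 → shelf 5 (new)  [load 80/110]
  60 → shelf 6 (new)  [load 60/110]
  60 → shelf 7 (new)  [load 60/110]
  25 → shelf 4  [load 110/110]
7 shelves opened.

7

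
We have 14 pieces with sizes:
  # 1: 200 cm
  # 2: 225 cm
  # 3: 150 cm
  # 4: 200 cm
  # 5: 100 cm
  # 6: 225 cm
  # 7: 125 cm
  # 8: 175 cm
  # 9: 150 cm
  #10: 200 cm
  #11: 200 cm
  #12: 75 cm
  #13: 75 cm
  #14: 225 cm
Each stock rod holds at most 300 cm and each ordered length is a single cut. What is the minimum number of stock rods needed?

Total = 225 + 225 + 225 + 200 + 200 + 200 + 200 + 175 + 150 + 150 + 125 + 100 + 75 + 75 = 2325 cm.
Lower bound: ⌈2325/300⌉ = 8 stock rods.
A packing using 9 stock rods:
  stock rod 1: 225 + 75 = 300
  stock rod 2: 225 + 75 = 300
  stock rod 3: 225 = 225
  stock rod 4: 200 + 100 = 300
  stock rod 5: 200 = 200
  stock rod 6: 200 = 200
  stock rod 7: 200 = 200
  stock rod 8: 175 + 125 = 300
  stock rod 9: 150 + 150 = 300
No arrangement into 8 stock rods stays within capacity, so 9 is optimal.

9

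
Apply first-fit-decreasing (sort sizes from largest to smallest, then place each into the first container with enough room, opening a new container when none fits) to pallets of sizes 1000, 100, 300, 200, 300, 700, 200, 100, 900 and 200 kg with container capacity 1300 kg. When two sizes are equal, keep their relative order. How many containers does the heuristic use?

Sorted descending: 1000, 900, 700, 300, 300, 200, 200, 200, 100, 100.
  1000 → container 1 (new)  [load 1000/1300]
  900 → container 2 (new)  [load 900/1300]
  700 → container 3 (new)  [load 700/1300]
  300 → container 1  [load 1300/1300]
  300 → container 2  [load 1200/1300]
  200 → container 3  [load 900/1300]
  200 → container 3  [load 1100/1300]
  200 → container 3  [load 1300/1300]
  100 → container 2  [load 1300/1300]
  100 → container 4 (new)  [load 100/1300]
4 containers opened.

4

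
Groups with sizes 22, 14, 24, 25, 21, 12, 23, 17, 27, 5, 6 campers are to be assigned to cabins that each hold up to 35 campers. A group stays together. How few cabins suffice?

Total = 27 + 25 + 24 + 23 + 22 + 21 + 17 + 14 + 12 + 6 + 5 = 196 campers.
Lower bound: ⌈196/35⌉ = 6 cabins.
A packing using 7 cabins:
  cabin 1: 27 + 6 = 33
  cabin 2: 25 + 5 = 30
  cabin 3: 24 = 24
  cabin 4: 23 + 12 = 35
  cabin 5: 22 = 22
  cabin 6: 21 + 14 = 35
  cabin 7: 17 = 17
No arrangement into 6 cabins stays within capacity, so 7 is optimal.

7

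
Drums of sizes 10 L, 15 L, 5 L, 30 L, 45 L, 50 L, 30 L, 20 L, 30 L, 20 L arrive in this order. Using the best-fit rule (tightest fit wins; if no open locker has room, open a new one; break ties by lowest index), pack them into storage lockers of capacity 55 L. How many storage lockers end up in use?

6

  10 → locker 1 (new)  [load 10/55]
  15 → locker 1  [load 25/55]
  5 → locker 1  [load 30/55]
  30 → locker 2 (new)  [load 30/55]
  45 → locker 3 (new)  [load 45/55]
  50 → locker 4 (new)  [load 50/55]
  30 → locker 5 (new)  [load 30/55]
  20 → locker 1  [load 50/55]
  30 → locker 6 (new)  [load 30/55]
  20 → locker 2  [load 50/55]
6 storage lockers opened.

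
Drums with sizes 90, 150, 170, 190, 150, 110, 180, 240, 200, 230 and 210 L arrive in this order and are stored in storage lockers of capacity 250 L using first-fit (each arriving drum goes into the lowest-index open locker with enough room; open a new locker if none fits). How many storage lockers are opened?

  90 → locker 1 (new)  [load 90/250]
  150 → locker 1  [load 240/250]
  170 → locker 2 (new)  [load 170/250]
  190 → locker 3 (new)  [load 190/250]
  150 → locker 4 (new)  [load 150/250]
  110 → locker 5 (new)  [load 110/250]
  180 → locker 6 (new)  [load 180/250]
  240 → locker 7 (new)  [load 240/250]
  200 → locker 8 (new)  [load 200/250]
  230 → locker 9 (new)  [load 230/250]
  210 → locker 10 (new)  [load 210/250]
10 storage lockers opened.

10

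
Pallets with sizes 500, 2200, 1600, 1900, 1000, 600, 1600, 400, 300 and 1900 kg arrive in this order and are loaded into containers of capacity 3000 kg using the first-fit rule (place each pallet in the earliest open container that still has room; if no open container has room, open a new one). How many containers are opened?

5

  500 → container 1 (new)  [load 500/3000]
  2200 → container 1  [load 2700/3000]
  1600 → container 2 (new)  [load 1600/3000]
  1900 → container 3 (new)  [load 1900/3000]
  1000 → container 2  [load 2600/3000]
  600 → container 3  [load 2500/3000]
  1600 → container 4 (new)  [load 1600/3000]
  400 → container 2  [load 3000/3000]
  300 → container 1  [load 3000/3000]
  1900 → container 5 (new)  [load 1900/3000]
5 containers opened.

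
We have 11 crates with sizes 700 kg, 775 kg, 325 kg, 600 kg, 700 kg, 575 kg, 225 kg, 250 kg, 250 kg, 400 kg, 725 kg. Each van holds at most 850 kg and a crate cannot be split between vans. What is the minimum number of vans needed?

Total = 775 + 725 + 700 + 700 + 600 + 575 + 400 + 325 + 250 + 250 + 225 = 5525 kg.
Lower bound: ⌈5525/850⌉ = 7 vans.
A packing using 8 vans:
  van 1: 775 = 775
  van 2: 725 = 725
  van 3: 700 = 700
  van 4: 700 = 700
  van 5: 600 + 250 = 850
  van 6: 575 + 250 = 825
  van 7: 400 + 325 = 725
  van 8: 225 = 225
No arrangement into 7 vans stays within capacity, so 8 is optimal.

8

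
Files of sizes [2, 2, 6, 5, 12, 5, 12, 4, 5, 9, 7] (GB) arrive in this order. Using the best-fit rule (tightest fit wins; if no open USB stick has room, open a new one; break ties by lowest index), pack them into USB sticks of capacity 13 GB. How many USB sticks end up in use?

7

  2 → USB stick 1 (new)  [load 2/13]
  2 → USB stick 1  [load 4/13]
  6 → USB stick 1  [load 10/13]
  5 → USB stick 2 (new)  [load 5/13]
  12 → USB stick 3 (new)  [load 12/13]
  5 → USB stick 2  [load 10/13]
  12 → USB stick 4 (new)  [load 12/13]
  4 → USB stick 5 (new)  [load 4/13]
  5 → USB stick 5  [load 9/13]
  9 → USB stick 6 (new)  [load 9/13]
  7 → USB stick 7 (new)  [load 7/13]
7 USB sticks opened.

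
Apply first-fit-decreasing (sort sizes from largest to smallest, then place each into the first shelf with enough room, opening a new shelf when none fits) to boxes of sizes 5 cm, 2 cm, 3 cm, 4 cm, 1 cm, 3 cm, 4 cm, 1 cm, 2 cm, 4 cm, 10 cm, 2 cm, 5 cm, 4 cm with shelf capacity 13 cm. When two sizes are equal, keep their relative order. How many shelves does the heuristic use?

Sorted descending: 10, 5, 5, 4, 4, 4, 4, 3, 3, 2, 2, 2, 1, 1.
  10 → shelf 1 (new)  [load 10/13]
  5 → shelf 2 (new)  [load 5/13]
  5 → shelf 2  [load 10/13]
  4 → shelf 3 (new)  [load 4/13]
  4 → shelf 3  [load 8/13]
  4 → shelf 3  [load 12/13]
  4 → shelf 4 (new)  [load 4/13]
  3 → shelf 1  [load 13/13]
  3 → shelf 2  [load 13/13]
  2 → shelf 4  [load 6/13]
  2 → shelf 4  [load 8/13]
  2 → shelf 4  [load 10/13]
  1 → shelf 3  [load 13/13]
  1 → shelf 4  [load 11/13]
4 shelves opened.

4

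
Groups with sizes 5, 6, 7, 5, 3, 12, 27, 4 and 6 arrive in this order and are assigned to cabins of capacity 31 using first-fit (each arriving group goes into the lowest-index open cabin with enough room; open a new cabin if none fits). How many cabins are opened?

3

  5 → cabin 1 (new)  [load 5/31]
  6 → cabin 1  [load 11/31]
  7 → cabin 1  [load 18/31]
  5 → cabin 1  [load 23/31]
  3 → cabin 1  [load 26/31]
  12 → cabin 2 (new)  [load 12/31]
  27 → cabin 3 (new)  [load 27/31]
  4 → cabin 1  [load 30/31]
  6 → cabin 2  [load 18/31]
3 cabins opened.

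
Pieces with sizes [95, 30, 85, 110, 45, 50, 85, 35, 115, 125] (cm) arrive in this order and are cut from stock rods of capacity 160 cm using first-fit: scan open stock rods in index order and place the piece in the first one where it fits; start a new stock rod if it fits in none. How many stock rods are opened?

6

  95 → stock rod 1 (new)  [load 95/160]
  30 → stock rod 1  [load 125/160]
  85 → stock rod 2 (new)  [load 85/160]
  110 → stock rod 3 (new)  [load 110/160]
  45 → stock rod 2  [load 130/160]
  50 → stock rod 3  [load 160/160]
  85 → stock rod 4 (new)  [load 85/160]
  35 → stock rod 1  [load 160/160]
  115 → stock rod 5 (new)  [load 115/160]
  125 → stock rod 6 (new)  [load 125/160]
6 stock rods opened.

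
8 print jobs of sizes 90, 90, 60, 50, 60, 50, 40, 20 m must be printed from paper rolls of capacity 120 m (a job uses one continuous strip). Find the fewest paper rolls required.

5

Total = 90 + 90 + 60 + 60 + 50 + 50 + 40 + 20 = 460 m.
Lower bound: ⌈460/120⌉ = 4 paper rolls.
A packing using 5 paper rolls:
  roll 1: 90 + 20 = 110
  roll 2: 90 = 90
  roll 3: 60 + 60 = 120
  roll 4: 50 + 50 = 100
  roll 5: 40 = 40
No arrangement into 4 paper rolls stays within capacity, so 5 is optimal.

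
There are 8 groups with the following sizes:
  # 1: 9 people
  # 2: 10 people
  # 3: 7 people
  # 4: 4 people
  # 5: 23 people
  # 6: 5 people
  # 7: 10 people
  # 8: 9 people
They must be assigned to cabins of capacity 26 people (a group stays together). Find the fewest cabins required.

Total = 23 + 10 + 10 + 9 + 9 + 7 + 5 + 4 = 77 people.
Lower bound: ⌈77/26⌉ = 3 cabins.
A packing using 4 cabins:
  cabin 1: 23 = 23
  cabin 2: 10 + 10 + 5 = 25
  cabin 3: 9 + 9 + 7 = 25
  cabin 4: 4 = 4
No arrangement into 3 cabins stays within capacity, so 4 is optimal.

4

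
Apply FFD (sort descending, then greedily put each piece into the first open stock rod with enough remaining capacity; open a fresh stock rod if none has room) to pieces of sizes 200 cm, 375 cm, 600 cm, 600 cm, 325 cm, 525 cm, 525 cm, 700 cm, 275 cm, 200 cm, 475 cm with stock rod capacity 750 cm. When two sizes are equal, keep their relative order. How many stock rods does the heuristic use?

Sorted descending: 700, 600, 600, 525, 525, 475, 375, 325, 275, 200, 200.
  700 → stock rod 1 (new)  [load 700/750]
  600 → stock rod 2 (new)  [load 600/750]
  600 → stock rod 3 (new)  [load 600/750]
  525 → stock rod 4 (new)  [load 525/750]
  525 → stock rod 5 (new)  [load 525/750]
  475 → stock rod 6 (new)  [load 475/750]
  375 → stock rod 7 (new)  [load 375/750]
  325 → stock rod 7  [load 700/750]
  275 → stock rod 6  [load 750/750]
  200 → stock rod 4  [load 725/750]
  200 → stock rod 5  [load 725/750]
7 stock rods opened.

7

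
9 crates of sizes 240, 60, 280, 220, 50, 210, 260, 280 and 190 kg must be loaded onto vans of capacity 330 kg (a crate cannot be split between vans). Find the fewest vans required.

7

Total = 280 + 280 + 260 + 240 + 220 + 210 + 190 + 60 + 50 = 1790 kg.
Lower bound: ⌈1790/330⌉ = 6 vans.
Also, 7 crates each exceed 165 kg, and no two of those can share a van, so at least 7 vans are needed.
A packing using 7 vans:
  van 1: 280 + 50 = 330
  van 2: 280 = 280
  van 3: 260 + 60 = 320
  van 4: 240 = 240
  van 5: 220 = 220
  van 6: 210 = 210
  van 7: 190 = 190
This matches the lower bound, so 7 is optimal.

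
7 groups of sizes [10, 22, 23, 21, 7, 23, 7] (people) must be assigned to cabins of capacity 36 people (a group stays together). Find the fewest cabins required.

4

Total = 23 + 23 + 22 + 21 + 10 + 7 + 7 = 113 people.
Lower bound: ⌈113/36⌉ = 4 cabins.
A packing using 4 cabins:
  cabin 1: 23 + 10 = 33
  cabin 2: 23 + 7 = 30
  cabin 3: 22 + 7 = 29
  cabin 4: 21 = 21
This matches the lower bound, so 4 is optimal.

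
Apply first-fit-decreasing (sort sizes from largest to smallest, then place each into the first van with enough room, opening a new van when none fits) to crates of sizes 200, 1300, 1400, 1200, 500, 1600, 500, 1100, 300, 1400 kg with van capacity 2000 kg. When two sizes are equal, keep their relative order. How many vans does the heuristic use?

6

Sorted descending: 1600, 1400, 1400, 1300, 1200, 1100, 500, 500, 300, 200.
  1600 → van 1 (new)  [load 1600/2000]
  1400 → van 2 (new)  [load 1400/2000]
  1400 → van 3 (new)  [load 1400/2000]
  1300 → van 4 (new)  [load 1300/2000]
  1200 → van 5 (new)  [load 1200/2000]
  1100 → van 6 (new)  [load 1100/2000]
  500 → van 2  [load 1900/2000]
  500 → van 3  [load 1900/2000]
  300 → van 1  [load 1900/2000]
  200 → van 4  [load 1500/2000]
6 vans opened.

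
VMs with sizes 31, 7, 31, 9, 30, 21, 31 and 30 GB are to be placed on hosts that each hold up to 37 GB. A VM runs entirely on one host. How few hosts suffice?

6

Total = 31 + 31 + 31 + 30 + 30 + 21 + 9 + 7 = 190 GB.
Lower bound: ⌈190/37⌉ = 6 hosts.
A packing using 6 hosts:
  host 1: 31 = 31
  host 2: 31 = 31
  host 3: 31 = 31
  host 4: 30 + 7 = 37
  host 5: 30 = 30
  host 6: 21 + 9 = 30
This matches the lower bound, so 6 is optimal.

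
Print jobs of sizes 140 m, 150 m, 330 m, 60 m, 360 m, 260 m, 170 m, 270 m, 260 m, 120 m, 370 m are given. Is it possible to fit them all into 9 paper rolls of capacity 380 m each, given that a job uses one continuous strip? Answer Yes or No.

Yes

A valid assignment using 8 paper rolls:
  roll 1: 370 = 370
  roll 2: 360 = 360
  roll 3: 330 = 330
  roll 4: 270 + 60 = 330
  roll 5: 260 + 120 = 380
  roll 6: 260 = 260
  roll 7: 170 + 150 = 320
  roll 8: 140 = 140
That uses only 8 ≤ 9, so 9 paper rolls are enough.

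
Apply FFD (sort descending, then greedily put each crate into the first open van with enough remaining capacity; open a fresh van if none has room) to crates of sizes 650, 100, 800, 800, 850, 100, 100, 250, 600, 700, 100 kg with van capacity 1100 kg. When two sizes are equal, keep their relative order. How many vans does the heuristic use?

6

Sorted descending: 850, 800, 800, 700, 650, 600, 250, 100, 100, 100, 100.
  850 → van 1 (new)  [load 850/1100]
  800 → van 2 (new)  [load 800/1100]
  800 → van 3 (new)  [load 800/1100]
  700 → van 4 (new)  [load 700/1100]
  650 → van 5 (new)  [load 650/1100]
  600 → van 6 (new)  [load 600/1100]
  250 → van 1  [load 1100/1100]
  100 → van 2  [load 900/1100]
  100 → van 2  [load 1000/1100]
  100 → van 2  [load 1100/1100]
  100 → van 3  [load 900/1100]
6 vans opened.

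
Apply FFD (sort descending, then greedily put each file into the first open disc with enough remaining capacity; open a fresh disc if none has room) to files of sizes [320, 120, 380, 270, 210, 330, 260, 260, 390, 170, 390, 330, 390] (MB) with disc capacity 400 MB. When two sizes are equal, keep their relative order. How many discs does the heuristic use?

Sorted descending: 390, 390, 390, 380, 330, 330, 320, 270, 260, 260, 210, 170, 120.
  390 → disc 1 (new)  [load 390/400]
  390 → disc 2 (new)  [load 390/400]
  390 → disc 3 (new)  [load 390/400]
  380 → disc 4 (new)  [load 380/400]
  330 → disc 5 (new)  [load 330/400]
  330 → disc 6 (new)  [load 330/400]
  320 → disc 7 (new)  [load 320/400]
  270 → disc 8 (new)  [load 270/400]
  260 → disc 9 (new)  [load 260/400]
  260 → disc 10 (new)  [load 260/400]
  210 → disc 11 (new)  [load 210/400]
  170 → disc 11  [load 380/400]
  120 → disc 8  [load 390/400]
11 discs opened.

11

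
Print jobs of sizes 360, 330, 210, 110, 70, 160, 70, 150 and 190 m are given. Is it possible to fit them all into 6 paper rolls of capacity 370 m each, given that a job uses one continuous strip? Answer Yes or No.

A valid assignment using 5 paper rolls:
  roll 1: 360 = 360
  roll 2: 330 = 330
  roll 3: 210 + 160 = 370
  roll 4: 190 + 150 = 340
  roll 5: 110 + 70 + 70 = 250
That uses only 5 ≤ 6, so 6 paper rolls are enough.

Yes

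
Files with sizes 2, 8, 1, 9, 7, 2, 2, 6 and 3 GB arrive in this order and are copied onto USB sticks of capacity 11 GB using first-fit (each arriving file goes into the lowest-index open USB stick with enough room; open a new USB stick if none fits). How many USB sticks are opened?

  2 → USB stick 1 (new)  [load 2/11]
  8 → USB stick 1  [load 10/11]
  1 → USB stick 1  [load 11/11]
  9 → USB stick 2 (new)  [load 9/11]
  7 → USB stick 3 (new)  [load 7/11]
  2 → USB stick 2  [load 11/11]
  2 → USB stick 3  [load 9/11]
  6 → USB stick 4 (new)  [load 6/11]
  3 → USB stick 4  [load 9/11]
4 USB sticks opened.

4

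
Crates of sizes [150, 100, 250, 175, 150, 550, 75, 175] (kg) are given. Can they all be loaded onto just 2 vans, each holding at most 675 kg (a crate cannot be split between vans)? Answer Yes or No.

Total = 1625 kg; ⌈1625/675⌉ = 3.
At least 3 vans are required, but only 2 are allowed.

No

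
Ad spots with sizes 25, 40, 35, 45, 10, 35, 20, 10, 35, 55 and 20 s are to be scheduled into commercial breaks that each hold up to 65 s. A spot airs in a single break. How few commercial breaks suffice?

6

Total = 55 + 45 + 40 + 35 + 35 + 35 + 25 + 20 + 20 + 10 + 10 = 330 s.
Lower bound: ⌈330/65⌉ = 6 commercial breaks.
A packing using 6 commercial breaks:
  break 1: 55 + 10 = 65
  break 2: 45 + 20 = 65
  break 3: 40 + 25 = 65
  break 4: 35 + 20 + 10 = 65
  break 5: 35 = 35
  break 6: 35 = 35
This matches the lower bound, so 6 is optimal.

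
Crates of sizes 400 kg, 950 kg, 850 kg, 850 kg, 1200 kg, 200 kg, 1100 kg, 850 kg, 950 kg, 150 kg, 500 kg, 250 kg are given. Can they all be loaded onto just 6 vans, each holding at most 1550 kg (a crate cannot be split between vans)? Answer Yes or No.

No

Total = 8250 kg; ⌈8250/1550⌉ = 6.
7 crates each exceed half the capacity and cannot share a van, forcing at least 7 vans.
At least 7 vans are required, but only 6 are allowed.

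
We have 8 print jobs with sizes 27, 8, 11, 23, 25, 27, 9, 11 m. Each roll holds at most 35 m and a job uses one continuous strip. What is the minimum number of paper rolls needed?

5

Total = 27 + 27 + 25 + 23 + 11 + 11 + 9 + 8 = 141 m.
Lower bound: ⌈141/35⌉ = 5 paper rolls.
A packing using 5 paper rolls:
  roll 1: 27 + 8 = 35
  roll 2: 27 = 27
  roll 3: 25 + 9 = 34
  roll 4: 23 + 11 = 34
  roll 5: 11 = 11
This matches the lower bound, so 5 is optimal.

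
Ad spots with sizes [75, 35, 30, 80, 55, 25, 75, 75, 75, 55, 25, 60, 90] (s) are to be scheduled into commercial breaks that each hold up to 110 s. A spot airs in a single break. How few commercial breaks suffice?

8

Total = 90 + 80 + 75 + 75 + 75 + 75 + 60 + 55 + 55 + 35 + 30 + 25 + 25 = 755 s.
Lower bound: ⌈755/110⌉ = 7 commercial breaks.
A packing using 8 commercial breaks:
  break 1: 90 = 90
  break 2: 80 + 30 = 110
  break 3: 75 + 35 = 110
  break 4: 75 + 25 = 100
  break 5: 75 + 25 = 100
  break 6: 75 = 75
  break 7: 60 = 60
  break 8: 55 + 55 = 110
No arrangement into 7 commercial breaks stays within capacity, so 8 is optimal.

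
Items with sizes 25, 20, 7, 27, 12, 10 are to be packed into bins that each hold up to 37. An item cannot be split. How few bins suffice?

3

Total = 27 + 25 + 20 + 12 + 10 + 7 = 101.
Lower bound: ⌈101/37⌉ = 3 bins.
A packing using 3 bins:
  bin 1: 27 + 10 = 37
  bin 2: 25 + 12 = 37
  bin 3: 20 + 7 = 27
This matches the lower bound, so 3 is optimal.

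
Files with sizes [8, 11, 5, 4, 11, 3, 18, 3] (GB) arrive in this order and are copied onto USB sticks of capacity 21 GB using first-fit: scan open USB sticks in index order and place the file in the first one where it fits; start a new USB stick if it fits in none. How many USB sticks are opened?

  8 → USB stick 1 (new)  [load 8/21]
  11 → USB stick 1  [load 19/21]
  5 → USB stick 2 (new)  [load 5/21]
  4 → USB stick 2  [load 9/21]
  11 → USB stick 2  [load 20/21]
  3 → USB stick 3 (new)  [load 3/21]
  18 → USB stick 3  [load 21/21]
  3 → USB stick 4 (new)  [load 3/21]
4 USB sticks opened.

4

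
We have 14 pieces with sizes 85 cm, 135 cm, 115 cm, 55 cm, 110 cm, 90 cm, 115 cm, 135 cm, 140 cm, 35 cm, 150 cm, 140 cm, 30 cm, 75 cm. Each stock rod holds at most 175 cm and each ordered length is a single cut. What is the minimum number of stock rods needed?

Total = 150 + 140 + 140 + 135 + 135 + 115 + 115 + 110 + 90 + 85 + 75 + 55 + 35 + 30 = 1410 cm.
Lower bound: ⌈1410/175⌉ = 9 stock rods.
A packing using 10 stock rods:
  stock rod 1: 150 = 150
  stock rod 2: 140 + 35 = 175
  stock rod 3: 140 + 30 = 170
  stock rod 4: 135 = 135
  stock rod 5: 135 = 135
  stock rod 6: 115 + 55 = 170
  stock rod 7: 115 = 115
  stock rod 8: 110 = 110
  stock rod 9: 90 + 85 = 175
  stock rod 10: 75 = 75
No arrangement into 9 stock rods stays within capacity, so 10 is optimal.

10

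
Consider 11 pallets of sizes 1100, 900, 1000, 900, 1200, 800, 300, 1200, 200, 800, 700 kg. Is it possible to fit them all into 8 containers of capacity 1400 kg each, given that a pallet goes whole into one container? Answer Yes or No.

Total = 9100 kg; ⌈9100/1400⌉ = 7.
8 pallets each exceed half the capacity and cannot share a container, forcing at least 8 containers.
The bound of 8 does not rule out 8, but exhaustive search shows no assignment into 8 containers of capacity 1400 kg exists — the minimum is 9.

No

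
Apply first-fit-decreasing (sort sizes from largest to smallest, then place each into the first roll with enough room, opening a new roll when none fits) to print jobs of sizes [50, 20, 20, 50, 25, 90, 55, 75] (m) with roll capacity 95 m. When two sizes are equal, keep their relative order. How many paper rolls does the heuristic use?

Sorted descending: 90, 75, 55, 50, 50, 25, 20, 20.
  90 → roll 1 (new)  [load 90/95]
  75 → roll 2 (new)  [load 75/95]
  55 → roll 3 (new)  [load 55/95]
  50 → roll 4 (new)  [load 50/95]
  50 → roll 5 (new)  [load 50/95]
  25 → roll 3  [load 80/95]
  20 → roll 2  [load 95/95]
  20 → roll 4  [load 70/95]
5 paper rolls opened.

5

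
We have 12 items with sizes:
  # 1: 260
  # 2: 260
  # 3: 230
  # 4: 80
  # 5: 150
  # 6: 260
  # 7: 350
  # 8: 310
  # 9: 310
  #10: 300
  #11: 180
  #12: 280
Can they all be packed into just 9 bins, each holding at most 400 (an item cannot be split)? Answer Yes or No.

No

Total = 2970; ⌈2970/400⌉ = 8.
9 items each exceed half the capacity and cannot share a bin, forcing at least 9 bins.
The bound of 9 does not rule out 9, but exhaustive search shows no assignment into 9 bins of capacity 400 exists — the minimum is 10.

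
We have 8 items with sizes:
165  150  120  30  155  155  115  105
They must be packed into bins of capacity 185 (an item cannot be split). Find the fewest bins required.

7

Total = 165 + 155 + 155 + 150 + 120 + 115 + 105 + 30 = 995.
Lower bound: ⌈995/185⌉ = 6 bins.
Also, 7 items each exceed 185/2, and no two of those can share a bin, so at least 7 bins are needed.
A packing using 7 bins:
  bin 1: 165 = 165
  bin 2: 155 + 30 = 185
  bin 3: 155 = 155
  bin 4: 150 = 150
  bin 5: 120 = 120
  bin 6: 115 = 115
  bin 7: 105 = 105
This matches the lower bound, so 7 is optimal.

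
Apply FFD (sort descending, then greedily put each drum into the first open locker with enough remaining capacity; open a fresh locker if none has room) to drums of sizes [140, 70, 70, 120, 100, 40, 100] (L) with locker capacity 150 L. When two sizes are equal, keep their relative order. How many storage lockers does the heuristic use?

Sorted descending: 140, 120, 100, 100, 70, 70, 40.
  140 → locker 1 (new)  [load 140/150]
  120 → locker 2 (new)  [load 120/150]
  100 → locker 3 (new)  [load 100/150]
  100 → locker 4 (new)  [load 100/150]
  70 → locker 5 (new)  [load 70/150]
  70 → locker 5  [load 140/150]
  40 → locker 3  [load 140/150]
5 storage lockers opened.

5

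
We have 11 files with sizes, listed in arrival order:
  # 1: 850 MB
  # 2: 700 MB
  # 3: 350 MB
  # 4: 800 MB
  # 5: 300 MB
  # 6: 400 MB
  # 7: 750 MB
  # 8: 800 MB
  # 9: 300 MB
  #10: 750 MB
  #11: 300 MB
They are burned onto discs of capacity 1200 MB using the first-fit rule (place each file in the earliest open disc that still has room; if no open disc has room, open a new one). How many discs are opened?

6

  850 → disc 1 (new)  [load 850/1200]
  700 → disc 2 (new)  [load 700/1200]
  350 → disc 1  [load 1200/1200]
  800 → disc 3 (new)  [load 800/1200]
  300 → disc 2  [load 1000/1200]
  400 → disc 3  [load 1200/1200]
  750 → disc 4 (new)  [load 750/1200]
  800 → disc 5 (new)  [load 800/1200]
  300 → disc 4  [load 1050/1200]
  750 → disc 6 (new)  [load 750/1200]
  300 → disc 5  [load 1100/1200]
6 discs opened.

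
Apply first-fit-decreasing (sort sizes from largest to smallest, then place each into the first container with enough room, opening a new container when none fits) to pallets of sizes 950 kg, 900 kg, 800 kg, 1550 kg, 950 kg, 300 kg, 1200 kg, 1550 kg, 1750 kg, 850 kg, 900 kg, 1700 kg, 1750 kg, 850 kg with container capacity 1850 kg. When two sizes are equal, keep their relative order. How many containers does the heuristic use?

Sorted descending: 1750, 1750, 1700, 1550, 1550, 1200, 950, 950, 900, 900, 850, 850, 800, 300.
  1750 → container 1 (new)  [load 1750/1850]
  1750 → container 2 (new)  [load 1750/1850]
  1700 → container 3 (new)  [load 1700/1850]
  1550 → container 4 (new)  [load 1550/1850]
  1550 → container 5 (new)  [load 1550/1850]
  1200 → container 6 (new)  [load 1200/1850]
  950 → container 7 (new)  [load 950/1850]
  950 → container 8 (new)  [load 950/1850]
  900 → container 7  [load 1850/1850]
  900 → container 8  [load 1850/1850]
  850 → container 9 (new)  [load 850/1850]
  850 → container 9  [load 1700/1850]
  800 → container 10 (new)  [load 800/1850]
  300 → container 4  [load 1850/1850]
10 containers opened.

10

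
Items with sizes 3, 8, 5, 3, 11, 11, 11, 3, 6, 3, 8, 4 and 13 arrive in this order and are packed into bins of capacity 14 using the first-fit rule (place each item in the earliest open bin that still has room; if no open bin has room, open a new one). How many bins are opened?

7

  3 → bin 1 (new)  [load 3/14]
  8 → bin 1  [load 11/14]
  5 → bin 2 (new)  [load 5/14]
  3 → bin 1  [load 14/14]
  11 → bin 3 (new)  [load 11/14]
  11 → bin 4 (new)  [load 11/14]
  11 → bin 5 (new)  [load 11/14]
  3 → bin 2  [load 8/14]
  6 → bin 2  [load 14/14]
  3 → bin 3  [load 14/14]
  8 → bin 6 (new)  [load 8/14]
  4 → bin 6  [load 12/14]
  13 → bin 7 (new)  [load 13/14]
7 bins opened.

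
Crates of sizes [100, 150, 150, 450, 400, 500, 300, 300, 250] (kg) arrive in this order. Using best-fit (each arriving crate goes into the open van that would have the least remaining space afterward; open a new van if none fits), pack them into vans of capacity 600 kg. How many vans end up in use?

  100 → van 1 (new)  [load 100/600]
  150 → van 1  [load 250/600]
  150 → van 1  [load 400/600]
  450 → van 2 (new)  [load 450/600]
  400 → van 3 (new)  [load 400/600]
  500 → van 4 (new)  [load 500/600]
  300 → van 5 (new)  [load 300/600]
  300 → van 5  [load 600/600]
  250 → van 6 (new)  [load 250/600]
6 vans opened.

6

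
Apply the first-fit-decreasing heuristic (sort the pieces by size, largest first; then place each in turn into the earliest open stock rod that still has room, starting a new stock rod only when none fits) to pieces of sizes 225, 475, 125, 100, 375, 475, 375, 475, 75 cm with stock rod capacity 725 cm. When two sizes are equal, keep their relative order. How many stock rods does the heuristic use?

Sorted descending: 475, 475, 475, 375, 375, 225, 125, 100, 75.
  475 → stock rod 1 (new)  [load 475/725]
  475 → stock rod 2 (new)  [load 475/725]
  475 → stock rod 3 (new)  [load 475/725]
  375 → stock rod 4 (new)  [load 375/725]
  375 → stock rod 5 (new)  [load 375/725]
  225 → stock rod 1  [load 700/725]
  125 → stock rod 2  [load 600/725]
  100 → stock rod 2  [load 700/725]
  75 → stock rod 3  [load 550/725]
5 stock rods opened.

5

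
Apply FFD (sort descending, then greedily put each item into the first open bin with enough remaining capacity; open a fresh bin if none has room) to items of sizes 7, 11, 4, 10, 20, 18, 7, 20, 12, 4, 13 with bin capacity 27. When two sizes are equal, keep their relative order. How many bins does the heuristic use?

5

Sorted descending: 20, 20, 18, 13, 12, 11, 10, 7, 7, 4, 4.
  20 → bin 1 (new)  [load 20/27]
  20 → bin 2 (new)  [load 20/27]
  18 → bin 3 (new)  [load 18/27]
  13 → bin 4 (new)  [load 13/27]
  12 → bin 4  [load 25/27]
  11 → bin 5 (new)  [load 11/27]
  10 → bin 5  [load 21/27]
  7 → bin 1  [load 27/27]
  7 → bin 2  [load 27/27]
  4 → bin 3  [load 22/27]
  4 → bin 3  [load 26/27]
5 bins opened.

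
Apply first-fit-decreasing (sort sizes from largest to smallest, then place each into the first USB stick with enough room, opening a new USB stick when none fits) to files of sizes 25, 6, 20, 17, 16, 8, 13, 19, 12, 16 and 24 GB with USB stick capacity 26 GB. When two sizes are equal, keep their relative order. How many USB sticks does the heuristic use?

Sorted descending: 25, 24, 20, 19, 17, 16, 16, 13, 12, 8, 6.
  25 → USB stick 1 (new)  [load 25/26]
  24 → USB stick 2 (new)  [load 24/26]
  20 → USB stick 3 (new)  [load 20/26]
  19 → USB stick 4 (new)  [load 19/26]
  17 → USB stick 5 (new)  [load 17/26]
  16 → USB stick 6 (new)  [load 16/26]
  16 → USB stick 7 (new)  [load 16/26]
  13 → USB stick 8 (new)  [load 13/26]
  12 → USB stick 8  [load 25/26]
  8 → USB stick 5  [load 25/26]
  6 → USB stick 3  [load 26/26]
8 USB sticks opened.

8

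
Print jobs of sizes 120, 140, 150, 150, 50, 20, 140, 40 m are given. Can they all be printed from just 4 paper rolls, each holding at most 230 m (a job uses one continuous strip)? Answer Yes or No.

No

Total = 810 m; ⌈810/230⌉ = 4.
5 print jobs each exceed half the capacity and cannot share a roll, forcing at least 5 paper rolls.
At least 5 paper rolls are required, but only 4 are allowed.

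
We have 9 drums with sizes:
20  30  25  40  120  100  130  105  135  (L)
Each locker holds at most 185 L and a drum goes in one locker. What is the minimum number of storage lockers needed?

Total = 135 + 130 + 120 + 105 + 100 + 40 + 30 + 25 + 20 = 705 L.
Lower bound: ⌈705/185⌉ = 4 storage lockers.
Also, 5 drums each exceed 185/2 L, and no two of those can share a locker, so at least 5 storage lockers are needed.
A packing using 5 storage lockers:
  locker 1: 135 + 40 = 175
  locker 2: 130 + 30 + 25 = 185
  locker 3: 120 + 20 = 140
  locker 4: 105 = 105
  locker 5: 100 = 100
This matches the lower bound, so 5 is optimal.

5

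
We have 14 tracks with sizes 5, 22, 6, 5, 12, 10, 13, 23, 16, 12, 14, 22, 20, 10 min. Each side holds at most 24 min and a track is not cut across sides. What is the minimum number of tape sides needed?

9

Total = 23 + 22 + 22 + 20 + 16 + 14 + 13 + 12 + 12 + 10 + 10 + 6 + 5 + 5 = 190 min.
Lower bound: ⌈190/24⌉ = 8 tape sides.
A packing using 9 tape sides:
  side 1: 23 = 23
  side 2: 22 = 22
  side 3: 22 = 22
  side 4: 20 = 20
  side 5: 16 + 6 = 22
  side 6: 14 + 10 = 24
  side 7: 13 + 10 = 23
  side 8: 12 + 12 = 24
  side 9: 5 + 5 = 10
No arrangement into 8 tape sides stays within capacity, so 9 is optimal.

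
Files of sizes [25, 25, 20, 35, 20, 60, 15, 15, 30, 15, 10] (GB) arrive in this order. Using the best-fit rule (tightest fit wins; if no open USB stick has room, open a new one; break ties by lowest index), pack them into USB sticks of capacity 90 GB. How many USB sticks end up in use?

3

  25 → USB stick 1 (new)  [load 25/90]
  25 → USB stick 1  [load 50/90]
  20 → USB stick 1  [load 70/90]
  35 → USB stick 2 (new)  [load 35/90]
  20 → USB stick 1  [load 90/90]
  60 → USB stick 3 (new)  [load 60/90]
  15 → USB stick 3  [load 75/90]
  15 → USB stick 3  [load 90/90]
  30 → USB stick 2  [load 65/90]
  15 → USB stick 2  [load 80/90]
  10 → USB stick 2  [load 90/90]
3 USB sticks opened.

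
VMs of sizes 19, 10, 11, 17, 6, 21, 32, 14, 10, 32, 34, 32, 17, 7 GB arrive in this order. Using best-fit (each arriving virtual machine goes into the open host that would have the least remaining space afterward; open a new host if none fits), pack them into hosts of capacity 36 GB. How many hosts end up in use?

  19 → host 1 (new)  [load 19/36]
  10 → host 1  [load 29/36]
  11 → host 2 (new)  [load 11/36]
  17 → host 2  [load 28/36]
  6 → host 1  [load 35/36]
  21 → host 3 (new)  [load 21/36]
  32 → host 4 (new)  [load 32/36]
  14 → host 3  [load 35/36]
  10 → host 5 (new)  [load 10/36]
  32 → host 6 (new)  [load 32/36]
  34 → host 7 (new)  [load 34/36]
  32 → host 8 (new)  [load 32/36]
  17 → host 5  [load 27/36]
  7 → host 2  [load 35/36]
8 hosts opened.

8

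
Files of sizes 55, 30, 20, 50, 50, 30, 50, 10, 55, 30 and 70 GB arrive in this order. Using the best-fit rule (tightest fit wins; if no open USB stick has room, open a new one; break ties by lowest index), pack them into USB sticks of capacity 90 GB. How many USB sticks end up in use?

  55 → USB stick 1 (new)  [load 55/90]
  30 → USB stick 1  [load 85/90]
  20 → USB stick 2 (new)  [load 20/90]
  50 → USB stick 2  [load 70/90]
  50 → USB stick 3 (new)  [load 50/90]
  30 → USB stick 3  [load 80/90]
  50 → USB stick 4 (new)  [load 50/90]
  10 → USB stick 3  [load 90/90]
  55 → USB stick 5 (new)  [load 55/90]
  30 → USB stick 5  [load 85/90]
  70 → USB stick 6 (new)  [load 70/90]
6 USB sticks opened.

6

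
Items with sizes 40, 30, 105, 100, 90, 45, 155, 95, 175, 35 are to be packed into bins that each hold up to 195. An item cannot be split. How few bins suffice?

Total = 175 + 155 + 105 + 100 + 95 + 90 + 45 + 40 + 35 + 30 = 870.
Lower bound: ⌈870/195⌉ = 5 bins.
A packing using 5 bins:
  bin 1: 175 = 175
  bin 2: 155 + 40 = 195
  bin 3: 105 + 90 = 195
  bin 4: 100 + 95 = 195
  bin 5: 45 + 35 + 30 = 110
This matches the lower bound, so 5 is optimal.

5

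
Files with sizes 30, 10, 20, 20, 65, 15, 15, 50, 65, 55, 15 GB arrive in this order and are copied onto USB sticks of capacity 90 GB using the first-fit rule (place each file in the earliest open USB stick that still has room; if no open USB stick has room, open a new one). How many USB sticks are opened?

  30 → USB stick 1 (new)  [load 30/90]
  10 → USB stick 1  [load 40/90]
  20 → USB stick 1  [load 60/90]
  20 → USB stick 1  [load 80/90]
  65 → USB stick 2 (new)  [load 65/90]
  15 → USB stick 2  [load 80/90]
  15 → USB stick 3 (new)  [load 15/90]
  50 → USB stick 3  [load 65/90]
  65 → USB stick 4 (new)  [load 65/90]
  55 → USB stick 5 (new)  [load 55/90]
  15 → USB stick 3  [load 80/90]
5 USB sticks opened.

5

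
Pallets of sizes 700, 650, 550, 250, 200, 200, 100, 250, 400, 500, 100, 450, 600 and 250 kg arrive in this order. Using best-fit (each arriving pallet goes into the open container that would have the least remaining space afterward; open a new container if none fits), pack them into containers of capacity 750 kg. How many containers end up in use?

  700 → container 1 (new)  [load 700/750]
  650 → container 2 (new)  [load 650/750]
  550 → container 3 (new)  [load 550/750]
  250 → container 4 (new)  [load 250/750]
  200 → container 3  [load 750/750]
  200 → container 4  [load 450/750]
  100 → container 2  [load 750/750]
  250 → container 4  [load 700/750]
  400 → container 5 (new)  [load 400/750]
  500 → container 6 (new)  [load 500/750]
  100 → container 6  [load 600/750]
  450 → container 7 (new)  [load 450/750]
  600 → container 8 (new)  [load 600/750]
  250 → container 7  [load 700/750]
8 containers opened.

8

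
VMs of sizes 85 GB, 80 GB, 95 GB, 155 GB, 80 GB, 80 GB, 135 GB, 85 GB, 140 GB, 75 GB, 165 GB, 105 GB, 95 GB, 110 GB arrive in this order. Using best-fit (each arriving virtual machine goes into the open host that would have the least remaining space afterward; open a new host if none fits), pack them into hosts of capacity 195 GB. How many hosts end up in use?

  85 → host 1 (new)  [load 85/195]
  80 → host 1  [load 165/195]
  95 → host 2 (new)  [load 95/195]
  155 → host 3 (new)  [load 155/195]
  80 → host 2  [load 175/195]
  80 → host 4 (new)  [load 80/195]
  135 → host 5 (new)  [load 135/195]
  85 → host 4  [load 165/195]
  140 → host 6 (new)  [load 140/195]
  75 → host 7 (new)  [load 75/195]
  165 → host 8 (new)  [load 165/195]
  105 → host 7  [load 180/195]
  95 → host 9 (new)  [load 95/195]
  110 → host 10 (new)  [load 110/195]
10 hosts opened.

10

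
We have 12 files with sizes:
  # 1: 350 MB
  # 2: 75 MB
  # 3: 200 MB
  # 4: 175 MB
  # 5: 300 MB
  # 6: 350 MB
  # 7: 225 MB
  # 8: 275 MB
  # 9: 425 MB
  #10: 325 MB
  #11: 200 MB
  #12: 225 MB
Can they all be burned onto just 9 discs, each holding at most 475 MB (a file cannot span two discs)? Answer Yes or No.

A valid assignment using 8 discs:
  disc 1: 425 = 425
  disc 2: 350 + 75 = 425
  disc 3: 350 = 350
  disc 4: 325 = 325
  disc 5: 300 + 175 = 475
  disc 6: 275 + 200 = 475
  disc 7: 225 + 225 = 450
  disc 8: 200 = 200
That uses only 8 ≤ 9, so 9 discs are enough.

Yes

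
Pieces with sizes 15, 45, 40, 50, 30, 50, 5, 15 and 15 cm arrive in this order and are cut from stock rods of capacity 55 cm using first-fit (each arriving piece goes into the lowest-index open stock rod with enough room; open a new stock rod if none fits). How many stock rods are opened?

6

  15 → stock rod 1 (new)  [load 15/55]
  45 → stock rod 2 (new)  [load 45/55]
  40 → stock rod 1  [load 55/55]
  50 → stock rod 3 (new)  [load 50/55]
  30 → stock rod 4 (new)  [load 30/55]
  50 → stock rod 5 (new)  [load 50/55]
  5 → stock rod 2  [load 50/55]
  15 → stock rod 4  [load 45/55]
  15 → stock rod 6 (new)  [load 15/55]
6 stock rods opened.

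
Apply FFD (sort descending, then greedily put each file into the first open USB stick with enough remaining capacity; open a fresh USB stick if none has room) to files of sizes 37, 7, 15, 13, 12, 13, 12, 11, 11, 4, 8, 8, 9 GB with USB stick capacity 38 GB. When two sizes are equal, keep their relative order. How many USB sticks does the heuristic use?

Sorted descending: 37, 15, 13, 13, 12, 12, 11, 11, 9, 8, 8, 7, 4.
  37 → USB stick 1 (new)  [load 37/38]
  15 → USB stick 2 (new)  [load 15/38]
  13 → USB stick 2  [load 28/38]
  13 → USB stick 3 (new)  [load 13/38]
  12 → USB stick 3  [load 25/38]
  12 → USB stick 3  [load 37/38]
  11 → USB stick 4 (new)  [load 11/38]
  11 → USB stick 4  [load 22/38]
  9 → USB stick 2  [load 37/38]
  8 → USB stick 4  [load 30/38]
  8 → USB stick 4  [load 38/38]
  7 → USB stick 5 (new)  [load 7/38]
  4 → USB stick 5  [load 11/38]
5 USB sticks opened.

5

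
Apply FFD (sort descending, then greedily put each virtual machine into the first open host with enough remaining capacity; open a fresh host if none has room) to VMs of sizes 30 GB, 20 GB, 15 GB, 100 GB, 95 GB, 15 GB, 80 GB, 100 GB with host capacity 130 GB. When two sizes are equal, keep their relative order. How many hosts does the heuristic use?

Sorted descending: 100, 100, 95, 80, 30, 20, 15, 15.
  100 → host 1 (new)  [load 100/130]
  100 → host 2 (new)  [load 100/130]
  95 → host 3 (new)  [load 95/130]
  80 → host 4 (new)  [load 80/130]
  30 → host 1  [load 130/130]
  20 → host 2  [load 120/130]
  15 → host 3  [load 110/130]
  15 → host 3  [load 125/130]
4 hosts opened.

4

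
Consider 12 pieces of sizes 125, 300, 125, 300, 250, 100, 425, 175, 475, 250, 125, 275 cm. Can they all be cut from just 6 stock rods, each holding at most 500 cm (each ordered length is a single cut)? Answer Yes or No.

No

Total = 2925 cm; ⌈2925/500⌉ = 6.
The bound of 6 does not rule out 6, but exhaustive search shows no assignment into 6 stock rods of capacity 500 cm exists — the minimum is 7.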